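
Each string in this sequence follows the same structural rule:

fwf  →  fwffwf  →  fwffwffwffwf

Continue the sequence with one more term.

fwffwffwffwffwffwffwffwf

s(k+1) = s(k)·s(k) — each term doubles the last.
One more doubling of fwffwffwffwf gives the answer.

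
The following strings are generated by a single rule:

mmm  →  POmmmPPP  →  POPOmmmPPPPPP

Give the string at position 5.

POPOPOPOmmmPPPPPPPPPPPP

Every step adds PO to the front and PPP to the end of the previous string.
From POPOmmmPPPPPP, 2 further steps: POPOmmmPPPPPP → POPOPOmmmPPPPPPPPP → (answer).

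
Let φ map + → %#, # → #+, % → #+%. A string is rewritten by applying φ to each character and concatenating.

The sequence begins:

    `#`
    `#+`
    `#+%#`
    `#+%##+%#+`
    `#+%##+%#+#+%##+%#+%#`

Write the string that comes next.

Applying the rule to each of the 20 symbols of #+%##+%#+#+%##+%#+%# gives the pieces #+ %# #+% #+ #+ %# #+% #+ %# #+ %# #+% #+ #+ %# #+% #+ %# #+% #+, which concatenate to the answer.

#+%##+%#+#+%##+%#+%##+%##+%#+#+%##+%#+%##+%#+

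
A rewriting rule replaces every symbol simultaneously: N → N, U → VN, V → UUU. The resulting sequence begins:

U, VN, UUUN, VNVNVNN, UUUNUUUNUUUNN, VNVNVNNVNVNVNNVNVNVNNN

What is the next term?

UUUNUUUNUUUNNUUUNUUUNUUUNNUUUNUUUNUUUNNN

Replace each of the 22 characters of VNVNVNNVNVNVNNVNVNVNNN in place — UUU N UUU N UUU N N UUU N UUU N UUU N N UUU N UUU N UUU N N N — and concatenate.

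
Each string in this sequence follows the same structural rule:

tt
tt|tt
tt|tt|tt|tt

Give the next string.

Every step duplicates the string with '|' between the halves.
Doubling tt|tt|tt|tt with '|' between the halves:

tt|tt|tt|tt|tt|tt|tt|tt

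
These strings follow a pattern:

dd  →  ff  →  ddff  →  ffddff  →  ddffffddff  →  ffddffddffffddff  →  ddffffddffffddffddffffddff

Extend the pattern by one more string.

ffddffddffffddffddffffddffffddffddffffddff

Each term (from the third on) is the two preceding terms concatenated in order: term 3 = dd·ff = ddff.
Continuing: ffddffddffffddff · ddffffddffffddffddffffddff gives term 8.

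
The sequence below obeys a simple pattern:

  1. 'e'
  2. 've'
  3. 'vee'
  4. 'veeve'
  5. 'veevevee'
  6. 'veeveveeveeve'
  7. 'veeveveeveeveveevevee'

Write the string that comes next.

veeveveeveeveveeveveeveeveveeveeve

From term 3 onward, concatenate the last term with the second-to-last: ve·e = vee, vee·ve = veeve, …
The next term joins veeveveeveeveveevevee and veeveveeveeve.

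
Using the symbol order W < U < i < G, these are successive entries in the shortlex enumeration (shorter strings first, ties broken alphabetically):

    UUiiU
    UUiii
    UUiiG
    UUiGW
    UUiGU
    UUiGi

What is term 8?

UUGWW

Continuing the enumeration 2 steps past UUiGi: UUiGi → UUiGG → (answer).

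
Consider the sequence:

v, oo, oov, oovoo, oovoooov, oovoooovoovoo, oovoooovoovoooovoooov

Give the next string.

This is a Fibonacci-style word recurrence s(k) = s(k−1)·s(k−2): e.g. oo·v = oov.
Continuing: oovoooovoovoooovoooov · oovoooovoovoo gives term 8.

oovoooovoovoooovoooovoovoooovoovoo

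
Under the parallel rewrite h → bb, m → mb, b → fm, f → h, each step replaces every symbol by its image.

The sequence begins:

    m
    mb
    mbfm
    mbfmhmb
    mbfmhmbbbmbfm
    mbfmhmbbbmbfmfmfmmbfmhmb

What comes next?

Rewriting the 24 symbols of mbfmhmbbbmbfmfmfmmbfmhmb one by one yields mb fm h mb bb mb fm fm fm mb fm h mb h mb h mb mb fm h mb bb mb fm; concatenated:

mbfmhmbbbmbfmfmfmmbfmhmbhmbhmbmbfmhmbbbmbfm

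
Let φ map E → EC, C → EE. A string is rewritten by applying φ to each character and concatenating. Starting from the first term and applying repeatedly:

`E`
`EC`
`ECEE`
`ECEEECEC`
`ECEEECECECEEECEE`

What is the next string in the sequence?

Rewriting the 16 symbols of ECEEECECECEEECEE one by one yields EC EE EC EC EC EE EC EE EC EE EC EC EC EE EC EC; concatenated:

ECEEECECECEEECEEECEEECECECEEECEC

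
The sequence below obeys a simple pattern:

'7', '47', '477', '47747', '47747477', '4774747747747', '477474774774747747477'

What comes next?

Each term (from the third on) is the previous term followed by the one before it: term 3 = 47·7 = 477.
Continuing: 477474774774747747477 · 4774747747747 gives term 8.

4774747747747477474774774747747747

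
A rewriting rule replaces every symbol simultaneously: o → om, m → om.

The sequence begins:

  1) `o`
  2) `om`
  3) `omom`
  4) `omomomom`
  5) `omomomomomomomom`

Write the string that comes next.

omomomomomomomomomomomomomomomom

Replace each of the 16 characters of omomomomomomomom in place — om om om om om om om om om om om om om om om om — and concatenate.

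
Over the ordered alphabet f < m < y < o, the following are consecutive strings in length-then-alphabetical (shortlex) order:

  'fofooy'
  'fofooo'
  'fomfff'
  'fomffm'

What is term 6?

Advancing 2 positions from fomffm through fomffm → fomffy reaches term 6.

fomffo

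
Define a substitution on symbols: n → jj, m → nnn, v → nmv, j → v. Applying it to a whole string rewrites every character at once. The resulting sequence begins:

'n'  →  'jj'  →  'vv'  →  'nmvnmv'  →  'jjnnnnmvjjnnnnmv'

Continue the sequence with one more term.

vvjjjjjjjjnnnnmvvvjjjjjjjjnnnnmv

Replace each of the 16 characters of jjnnnnmvjjnnnnmv in place — v v jj jj jj jj nnn nmv v v jj jj jj jj nnn nmv — and concatenate.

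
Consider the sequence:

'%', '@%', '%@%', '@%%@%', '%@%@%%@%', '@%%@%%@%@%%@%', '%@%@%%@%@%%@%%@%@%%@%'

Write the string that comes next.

This is a Fibonacci-style word recurrence s(k) = s(k−2)·s(k−1): e.g. %·@% = %@%.
The next term joins @%%@%%@%@%%@% and %@%@%%@%@%%@%%@%@%%@%.

@%%@%%@%@%%@%%@%@%%@%@%%@%%@%@%%@%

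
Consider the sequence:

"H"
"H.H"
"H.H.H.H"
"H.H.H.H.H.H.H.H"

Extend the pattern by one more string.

H.H.H.H.H.H.H.H.H.H.H.H.H.H.H.H

s(k+1) = s(k)·.·s(k) — each term doubles the last with '.' between the halves.
So the next term is two copies of H.H.H.H.H.H.H.H with '.' between the halves.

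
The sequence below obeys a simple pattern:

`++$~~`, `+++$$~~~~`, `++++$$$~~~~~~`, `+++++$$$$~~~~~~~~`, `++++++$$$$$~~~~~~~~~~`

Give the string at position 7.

Term n consists of n+1 +'s, followed by n $'s, followed by 2n ~'s (n = 1, 2, …).
Setting n = 7 gives 8, 7, 14 characters in each block.

++++++++$$$$$$$~~~~~~~~~~~~~~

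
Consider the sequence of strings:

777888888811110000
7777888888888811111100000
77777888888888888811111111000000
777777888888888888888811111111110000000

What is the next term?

The n-th term is n+1 7's then 3n+1 8's then 2n 1's then n+2 0's, where the shown terms are n = 2, 3, 4, 5.
Setting n = 6 gives 7, 19, 12, 8 characters in each block.

7777777888888888888888888811111111111100000000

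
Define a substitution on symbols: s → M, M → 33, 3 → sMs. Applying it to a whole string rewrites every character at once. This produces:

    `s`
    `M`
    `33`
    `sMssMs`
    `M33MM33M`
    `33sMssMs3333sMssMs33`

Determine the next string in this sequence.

Rewriting the 20 symbols of 33sMssMs3333sMssMs33 one by one yields sMs sMs M 33 M M 33 M sMs sMs sMs sMs M 33 M M 33 M sMs sMs; concatenated:

sMssMsM33MM33MsMssMssMssMsM33MM33MsMssMs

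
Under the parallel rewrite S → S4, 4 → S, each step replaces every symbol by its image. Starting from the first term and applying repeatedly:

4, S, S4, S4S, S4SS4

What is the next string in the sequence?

Apply φ to S4SS4 symbol by symbol: S→S4, 4→S, S→S4, S→S4, 4→S; joined: S4 S S4 S4 S.

S4SS4S4S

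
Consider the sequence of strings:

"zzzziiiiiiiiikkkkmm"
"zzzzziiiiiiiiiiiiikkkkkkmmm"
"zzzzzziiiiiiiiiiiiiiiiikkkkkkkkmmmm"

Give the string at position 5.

zzzzzzzziiiiiiiiiiiiiiiiiiiiiiiiikkkkkkkkkkkkmmmmmm

The n-th term is n+2 z's then 4n+1 i's then 2n k's then n m's, where the shown terms are n = 2, 3, 4.
For term 5, n = 6, so the run lengths are 8, 25, 12, 6.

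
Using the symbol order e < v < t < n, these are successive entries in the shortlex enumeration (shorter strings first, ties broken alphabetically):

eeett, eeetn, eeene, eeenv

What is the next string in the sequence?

Treat eeenv as a base-4 numeral over the given alphabet and add one, carrying through any trailing n's.

eeent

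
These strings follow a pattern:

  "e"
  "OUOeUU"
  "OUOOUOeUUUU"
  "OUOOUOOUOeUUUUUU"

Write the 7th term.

Every step adds OUO to the front and UU to the end of the previous string.
From OUOOUOOUOeUUUUUU, 3 further steps: OUOOUOOUOeUUUUUU → OUOOUOOUOOUOeUUUUUUUU → OUOOUOOUOOUOOUOeUUUUUUUUUU → (answer).

OUOOUOOUOOUOOUOOUOeUUUUUUUUUUUU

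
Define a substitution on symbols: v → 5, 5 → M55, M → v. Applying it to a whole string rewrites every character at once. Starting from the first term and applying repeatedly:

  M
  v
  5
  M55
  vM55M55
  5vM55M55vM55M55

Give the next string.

φ(5vM55M55vM55M55) expands symbol-by-symbol to M55 5 v M55 M55 v M55 M55 5 v M55 M55 v M55 M55; joining the 15 pieces gives the next term.

M555vM55M55vM55M555vM55M55vM55M55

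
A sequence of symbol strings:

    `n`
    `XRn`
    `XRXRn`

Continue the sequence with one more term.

Every step adds XR at the front: s(k+1) = XR·s(k).
So the next term is XR·XRXRn.

XRXRXRn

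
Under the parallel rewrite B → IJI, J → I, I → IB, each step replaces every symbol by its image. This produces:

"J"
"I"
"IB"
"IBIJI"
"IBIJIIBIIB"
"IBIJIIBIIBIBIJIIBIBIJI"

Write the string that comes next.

Applying the rule to each of the 22 symbols of IBIJIIBIIBIBIJIIBIBIJI gives the pieces IB IJI IB I IB IB IJI IB IB IJI IB IJI IB I IB IB IJI IB IJI IB I IB, which concatenate to the answer.

IBIJIIBIIBIBIJIIBIBIJIIBIJIIBIIBIBIJIIBIJIIBIIB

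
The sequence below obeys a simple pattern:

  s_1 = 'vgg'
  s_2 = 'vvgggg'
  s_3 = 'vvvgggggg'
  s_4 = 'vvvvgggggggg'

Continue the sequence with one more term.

The n-th term is n v's then 2n g's (n = 1, 2, …).
At n = 5 the blocks have lengths 5, 10.

vvvvvgggggggggg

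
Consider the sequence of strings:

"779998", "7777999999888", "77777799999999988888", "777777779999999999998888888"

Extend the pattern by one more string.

7777777777999999999999999888888888

Each string has the form 7^{2n} 9^{3n} 8^{2n-1} (n = 1, 2, …).
At n = 5 the blocks have lengths 10, 15, 9.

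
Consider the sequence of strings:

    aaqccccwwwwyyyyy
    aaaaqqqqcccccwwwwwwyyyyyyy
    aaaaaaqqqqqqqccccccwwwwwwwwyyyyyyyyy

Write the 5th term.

Each string has the form a^{2n} q^{3n-2} c^{n+3} w^{2n+2} y^{2n+3} (n = 1, 2, …).
For term 5, n = 5, so the run lengths are 10, 13, 8, 12, 13.

aaaaaaaaaaqqqqqqqqqqqqqccccccccwwwwwwwwwwwwyyyyyyyyyyyyy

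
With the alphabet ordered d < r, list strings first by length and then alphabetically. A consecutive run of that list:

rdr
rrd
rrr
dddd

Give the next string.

dddr

Treat dddd as a base-2 numeral over the given alphabet and add one, carrying through any trailing r's.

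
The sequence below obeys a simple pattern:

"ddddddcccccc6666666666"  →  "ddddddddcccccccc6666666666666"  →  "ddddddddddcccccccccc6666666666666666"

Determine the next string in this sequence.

Term n consists of 2n d's, followed by 2n c's, followed by 3n+1 6's, where the shown terms are n = 3, 4, 5.
At n = 6 the blocks have lengths 12, 12, 19.

ddddddddddddcccccccccccc6666666666666666666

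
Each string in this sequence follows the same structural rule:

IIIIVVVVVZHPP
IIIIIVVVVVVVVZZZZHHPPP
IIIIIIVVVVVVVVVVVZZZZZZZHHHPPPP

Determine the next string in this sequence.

IIIIIIIVVVVVVVVVVVVVVZZZZZZZZZZHHHHPPPPP

Term n consists of n+3 I's, followed by 3n+2 V's, followed by 3n-2 Z's, followed by n H's, followed by n+1 P's (n = 1, 2, …).
Setting n = 4 gives 7, 14, 10, 4, 5 characters in each block.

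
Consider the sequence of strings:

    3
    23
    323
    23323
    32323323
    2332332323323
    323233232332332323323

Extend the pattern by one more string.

2332332323323323233232332332323323

From term 3 onward, concatenate the second-to-last term with the last: 3·23 = 323, 23·323 = 23323, …
The next term joins 2332332323323 and 323233232332332323323.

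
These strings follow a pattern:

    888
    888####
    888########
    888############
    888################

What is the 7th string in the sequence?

Every step adds #### to the end: s(k+1) = s(k)·####.
From 888################, 2 further steps: 888################ → 888#################### → (answer).

888########################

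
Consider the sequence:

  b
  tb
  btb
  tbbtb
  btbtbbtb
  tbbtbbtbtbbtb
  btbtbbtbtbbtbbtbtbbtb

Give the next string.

tbbtbbtbtbbtbbtbtbbtbtbbtbbtbtbbtb

From term 3 onward, concatenate the second-to-last term with the last: b·tb = btb, tb·btb = tbbtb, …
So term 8 is tbbtbbtbtbbtb·btbtbbtbtbbtbbtbtbbtb.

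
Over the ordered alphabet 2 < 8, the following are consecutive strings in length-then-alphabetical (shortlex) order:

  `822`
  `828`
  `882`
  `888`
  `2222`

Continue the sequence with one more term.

2228

Find the rightmost character of 2222 below 8, bump it to the next letter, and reset everything to its right to 2.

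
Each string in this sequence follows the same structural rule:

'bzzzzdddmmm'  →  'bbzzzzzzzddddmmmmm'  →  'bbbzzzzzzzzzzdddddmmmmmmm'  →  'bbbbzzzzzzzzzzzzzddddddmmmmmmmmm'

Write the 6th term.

Reading off run lengths: b runs 1, 2, 3, 4; z runs 4, 7, 10, 13; d runs 3, 4, 5, 6; m runs 3, 5, 7, 9 — each is linear in n (n = 1, 2, …).
Setting n = 6 gives 6, 19, 8, 13 characters in each block.

bbbbbbzzzzzzzzzzzzzzzzzzzddddddddmmmmmmmmmmmmm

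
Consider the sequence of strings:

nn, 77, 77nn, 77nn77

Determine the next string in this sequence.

Each term (from the third on) is the previous term followed by the one before it: term 3 = 77·nn = 77nn.
So term 5 is 77nn77·77nn.

77nn7777nn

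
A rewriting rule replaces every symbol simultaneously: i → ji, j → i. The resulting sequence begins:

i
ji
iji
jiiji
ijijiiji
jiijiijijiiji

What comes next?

ijijiijijiijiijijiiji

Replace each of the 13 characters of jiijiijijiiji in place — i ji ji i ji ji i ji i ji ji i ji — and concatenate.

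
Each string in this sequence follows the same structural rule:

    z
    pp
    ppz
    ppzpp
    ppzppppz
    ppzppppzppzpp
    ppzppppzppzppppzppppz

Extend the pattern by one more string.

This is a Fibonacci-style word recurrence s(k) = s(k−1)·s(k−2): e.g. pp·z = ppz.
The next term joins ppzppppzppzppppzppppz and ppzppppzppzpp.

ppzppppzppzppppzppppzppzppppzppzpp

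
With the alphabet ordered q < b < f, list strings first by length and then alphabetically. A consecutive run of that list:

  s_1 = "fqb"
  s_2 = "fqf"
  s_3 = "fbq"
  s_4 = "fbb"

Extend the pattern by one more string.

fbf

Find the rightmost character of fbb below f, bump it to the next letter, and reset everything to its right to q.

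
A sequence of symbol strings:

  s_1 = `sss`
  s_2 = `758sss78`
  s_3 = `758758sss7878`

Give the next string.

758758758sss787878

Each term wraps the previous one in 758 on the left and 78 on the right.
So the next term is 758·758758sss7878·78.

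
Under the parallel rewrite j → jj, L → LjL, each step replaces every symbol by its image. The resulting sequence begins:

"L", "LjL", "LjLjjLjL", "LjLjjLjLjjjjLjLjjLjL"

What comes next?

LjLjjLjLjjjjLjLjjLjLjjjjjjjjLjLjjLjLjjjjLjLjjLjL

Applying the rule to each of the 20 symbols of LjLjjLjLjjjjLjLjjLjL gives the pieces LjL jj LjL jj jj LjL jj LjL jj jj jj jj LjL jj LjL jj jj LjL jj LjL, which concatenate to the answer.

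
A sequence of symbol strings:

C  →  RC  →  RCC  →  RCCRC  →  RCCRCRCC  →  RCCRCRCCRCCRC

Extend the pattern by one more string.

From term 3 onward, concatenate the last term with the second-to-last: RC·C = RCC, RCC·RC = RCCRC, …
The next term joins RCCRCRCCRCCRC and RCCRCRCC.

RCCRCRCCRCCRCRCCRCRCC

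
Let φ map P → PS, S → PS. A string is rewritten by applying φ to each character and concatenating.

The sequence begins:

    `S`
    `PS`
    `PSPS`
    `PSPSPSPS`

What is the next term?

PSPSPSPSPSPSPSPS

Rewriting each symbol of PSPSPSPS: P→PS, S→PS, P→PS, S→PS, P→PS, S→PS, P→PS, S→PS, which concatenates to PS PS PS PS PS PS PS PS.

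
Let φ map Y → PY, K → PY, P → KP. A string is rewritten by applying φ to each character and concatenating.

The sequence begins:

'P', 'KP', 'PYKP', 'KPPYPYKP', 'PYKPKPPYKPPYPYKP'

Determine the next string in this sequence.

Rewriting the 16 symbols of PYKPKPPYKPPYPYKP one by one yields KP PY PY KP PY KP KP PY PY KP KP PY KP PY PY KP; concatenated:

KPPYPYKPPYKPKPPYPYKPKPPYKPPYPYKP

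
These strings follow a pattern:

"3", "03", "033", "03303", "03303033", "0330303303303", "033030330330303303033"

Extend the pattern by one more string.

0330303303303033030330330303303303

This is a Fibonacci-style word recurrence s(k) = s(k−1)·s(k−2): e.g. 03·3 = 033.
So term 8 is 033030330330303303033·0330303303303.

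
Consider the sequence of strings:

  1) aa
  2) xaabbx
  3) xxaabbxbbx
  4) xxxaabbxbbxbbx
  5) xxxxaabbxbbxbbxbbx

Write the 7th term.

xxxxxxaabbxbbxbbxbbxbbxbbx

Every step adds x to the front and bbx to the end of the previous string.
From xxxxaabbxbbxbbxbbx, 2 further steps: xxxxaabbxbbxbbxbbx → xxxxxaabbxbbxbbxbbxbbx → (answer).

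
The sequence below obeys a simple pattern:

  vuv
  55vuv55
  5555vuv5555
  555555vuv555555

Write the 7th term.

Each term wraps the previous one in 55 on the left and 55 on the right.
From 555555vuv555555, 3 further steps: 555555vuv555555 → 55555555vuv55555555 → 5555555555vuv5555555555 → (answer).

555555555555vuv555555555555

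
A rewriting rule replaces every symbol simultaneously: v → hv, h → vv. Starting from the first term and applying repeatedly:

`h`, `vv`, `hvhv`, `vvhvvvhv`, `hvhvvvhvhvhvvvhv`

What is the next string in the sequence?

Applying the rule to each of the 16 symbols of hvhvvvhvhvhvvvhv gives the pieces vv hv vv hv hv hv vv hv vv hv vv hv hv hv vv hv, which concatenate to the answer.

vvhvvvhvhvhvvvhvvvhvvvhvhvhvvvhv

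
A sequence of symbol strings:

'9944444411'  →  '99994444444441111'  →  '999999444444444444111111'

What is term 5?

99999999994444444444444444441111111111

Each string has the form 9^{2n} 4^{3n+3} 1^{2n} (n = 1, 2, …).
For term 5, n = 5, so the run lengths are 10, 18, 10.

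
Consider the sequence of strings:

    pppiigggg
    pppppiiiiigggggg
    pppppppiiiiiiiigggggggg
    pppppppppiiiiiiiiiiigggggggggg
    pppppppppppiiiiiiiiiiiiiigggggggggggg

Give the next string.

pppppppppppppiiiiiiiiiiiiiiiiigggggggggggggg

Term n consists of 2n+1 p's, followed by 3n-1 i's, followed by 2n+2 g's (n = 1, 2, …).
Setting n = 6 gives 13, 17, 14 characters in each block.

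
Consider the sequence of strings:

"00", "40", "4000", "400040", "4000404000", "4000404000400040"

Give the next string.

From term 3 onward, concatenate the last term with the second-to-last: 40·00 = 4000, 4000·40 = 400040, …
Continuing: 4000404000400040 · 4000404000 gives term 7.

40004040004000404000404000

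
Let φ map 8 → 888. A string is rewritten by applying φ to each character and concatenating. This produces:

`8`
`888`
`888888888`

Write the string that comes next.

888888888888888888888888888

Rewriting each symbol of 888888888: 8→888, 8→888, 8→888, 8→888, 8→888, 8→888, 8→888, 8→888, 8→888, which concatenates to 888 888 888 888 888 888 888 888 888.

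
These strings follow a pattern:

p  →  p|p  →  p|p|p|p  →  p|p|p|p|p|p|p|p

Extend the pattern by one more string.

Each string is two copies of the previous one joined by '|'.
One more doubling of p|p|p|p|p|p|p|p gives the answer.

p|p|p|p|p|p|p|p|p|p|p|p|p|p|p|p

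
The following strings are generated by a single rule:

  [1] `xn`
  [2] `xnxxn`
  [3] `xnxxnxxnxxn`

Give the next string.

s(k+1) = s(k)·x·s(k) — each term doubles the last with 'x' between the halves.
One more doubling of xnxxnxxnxxn gives the answer.

xnxxnxxnxxnxxnxxnxxnxxn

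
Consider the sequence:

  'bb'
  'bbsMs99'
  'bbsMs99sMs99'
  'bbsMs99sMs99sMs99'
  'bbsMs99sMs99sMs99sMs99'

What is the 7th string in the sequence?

bbsMs99sMs99sMs99sMs99sMs99sMs99

Each term is the previous one with sMs99 appended.
From bbsMs99sMs99sMs99sMs99, 2 further steps: bbsMs99sMs99sMs99sMs99 → bbsMs99sMs99sMs99sMs99sMs99 → (answer).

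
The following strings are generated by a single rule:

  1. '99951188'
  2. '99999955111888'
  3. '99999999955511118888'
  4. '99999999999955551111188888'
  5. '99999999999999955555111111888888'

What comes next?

99999999999999999955555511111118888888

The n-th term is 3n 9's then n 5's then n+1 1's then n+1 8's (n = 1, 2, …).
For the next term, n = 6, so the run lengths are 18, 6, 7, 7.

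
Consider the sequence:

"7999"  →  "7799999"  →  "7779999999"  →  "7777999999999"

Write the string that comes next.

Term n consists of n 7's, followed by 2n+1 9's (n = 1, 2, …).
Setting n = 5 gives 5, 11 characters in each block.

7777799999999999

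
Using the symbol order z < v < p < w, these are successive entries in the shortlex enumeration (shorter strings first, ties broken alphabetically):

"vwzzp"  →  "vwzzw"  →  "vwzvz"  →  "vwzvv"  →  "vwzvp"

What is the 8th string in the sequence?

Continuing the enumeration 3 steps past vwzvp: vwzvp → vwzvw → vwzpz → (answer).

vwzpv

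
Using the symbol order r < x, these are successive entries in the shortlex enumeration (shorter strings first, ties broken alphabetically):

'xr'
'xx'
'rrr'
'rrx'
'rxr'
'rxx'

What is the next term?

Treat rxx as a base-2 numeral over the given alphabet and add one, carrying through any trailing x's.

xrr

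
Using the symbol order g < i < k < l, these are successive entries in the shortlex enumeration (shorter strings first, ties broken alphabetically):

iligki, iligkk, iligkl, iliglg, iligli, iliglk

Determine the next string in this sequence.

iligll

The successor of iliglk increments the rightmost position that isn't already l and resets every position after it to g.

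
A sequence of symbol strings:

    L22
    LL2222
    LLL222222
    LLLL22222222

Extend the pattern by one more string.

LLLLL2222222222

Reading off run lengths: L runs 1, 2, 3, 4; 2 runs 2, 4, 6, 8 — each is linear in n (n = 1, 2, …).
For the next term, n = 5, so the run lengths are 5, 10.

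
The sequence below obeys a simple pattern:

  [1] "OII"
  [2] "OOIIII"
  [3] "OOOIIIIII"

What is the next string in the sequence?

OOOOIIIIIIII

Reading off run lengths: O runs 1, 2, 3; I runs 2, 4, 6 — each is linear in n (n = 1, 2, …).
Setting n = 4 gives 4, 8 characters in each block.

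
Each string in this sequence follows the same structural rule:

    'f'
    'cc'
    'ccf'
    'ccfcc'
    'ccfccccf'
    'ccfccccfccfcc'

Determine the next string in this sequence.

ccfccccfccfccccfccccf

From term 3 onward, concatenate the last term with the second-to-last: cc·f = ccf, ccf·cc = ccfcc, …
The next term joins ccfccccfccfcc and ccfccccf.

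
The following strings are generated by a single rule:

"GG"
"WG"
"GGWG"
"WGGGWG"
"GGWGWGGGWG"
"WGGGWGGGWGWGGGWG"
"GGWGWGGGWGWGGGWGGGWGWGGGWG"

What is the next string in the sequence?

Each term (from the third on) is the two preceding terms concatenated in order: term 3 = GG·WG = GGWG.
Continuing: WGGGWGGGWGWGGGWG · GGWGWGGGWGWGGGWGGGWGWGGGWG gives term 8.

WGGGWGGGWGWGGGWGGGWGWGGGWGWGGGWGGGWGWGGGWG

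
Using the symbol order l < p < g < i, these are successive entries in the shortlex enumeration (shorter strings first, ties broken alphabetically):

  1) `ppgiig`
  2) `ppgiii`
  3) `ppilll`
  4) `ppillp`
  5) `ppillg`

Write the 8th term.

ppilpp

Continuing the enumeration 3 steps past ppillg: ppillg → ppilli → ppilpl → (answer).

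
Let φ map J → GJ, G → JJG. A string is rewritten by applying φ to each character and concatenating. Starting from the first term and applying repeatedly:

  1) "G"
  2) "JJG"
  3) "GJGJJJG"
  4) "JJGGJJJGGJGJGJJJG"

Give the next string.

GJGJJJGJJGGJGJGJJJGJJGGJJJGGJJJGGJGJGJJJG

Replace each of the 17 characters of JJGGJJJGGJGJGJJJG in place — GJ GJ JJG JJG GJ GJ GJ JJG JJG GJ JJG GJ JJG GJ GJ GJ JJG — and concatenate.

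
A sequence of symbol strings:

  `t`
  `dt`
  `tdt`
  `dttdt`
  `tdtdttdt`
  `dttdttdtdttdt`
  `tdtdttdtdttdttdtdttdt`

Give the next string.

dttdttdtdttdttdtdttdtdttdttdtdttdt

This is a Fibonacci-style word recurrence s(k) = s(k−2)·s(k−1): e.g. t·dt = tdt.
So term 8 is dttdttdtdttdt·tdtdttdtdttdttdtdttdt.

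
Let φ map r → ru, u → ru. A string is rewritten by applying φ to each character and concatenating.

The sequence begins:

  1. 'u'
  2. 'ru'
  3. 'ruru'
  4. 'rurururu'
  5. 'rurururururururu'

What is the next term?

rurururururururururururururururu

Replace each of the 16 characters of rurururururururu in place — ru ru ru ru ru ru ru ru ru ru ru ru ru ru ru ru — and concatenate.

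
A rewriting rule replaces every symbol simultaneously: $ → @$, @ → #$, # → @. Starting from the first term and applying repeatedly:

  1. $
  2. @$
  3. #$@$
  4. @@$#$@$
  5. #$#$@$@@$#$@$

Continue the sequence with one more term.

@@$@@$#$@$#$#$@$@@$#$@$

Applying the rule to each of the 13 symbols of #$#$@$@@$#$@$ gives the pieces @ @$ @ @$ #$ @$ #$ #$ @$ @ @$ #$ @$, which concatenate to the answer.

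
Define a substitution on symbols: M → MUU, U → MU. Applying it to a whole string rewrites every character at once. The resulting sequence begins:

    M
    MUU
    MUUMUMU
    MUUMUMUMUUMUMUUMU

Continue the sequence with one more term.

Replace each of the 17 characters of MUUMUMUMUUMUMUUMU in place — MUU MU MU MUU MU MUU MU MUU MU MU MUU MU MUU MU MU MUU MU — and concatenate.

MUUMUMUMUUMUMUUMUMUUMUMUMUUMUMUUMUMUMUUMU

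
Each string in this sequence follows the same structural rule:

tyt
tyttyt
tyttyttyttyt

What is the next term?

Every step duplicates the string.
One more doubling of tyttyttyttyt gives the answer.

tyttyttyttyttyttyttyttyt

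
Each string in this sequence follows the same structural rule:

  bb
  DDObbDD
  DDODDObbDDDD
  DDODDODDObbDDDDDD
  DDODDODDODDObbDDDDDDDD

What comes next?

Each term wraps the previous one in DDO on the left and DD on the right.
Applying this once more to DDODDODDODDObbDDDDDDDD:

DDODDODDODDODDObbDDDDDDDDDD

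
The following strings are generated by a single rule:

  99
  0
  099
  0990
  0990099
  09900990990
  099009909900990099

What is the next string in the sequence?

09900990990099009909900990990

From term 3 onward, concatenate the last term with the second-to-last: 0·99 = 099, 099·0 = 0990, …
Continuing: 099009909900990099 · 09900990990 gives term 8.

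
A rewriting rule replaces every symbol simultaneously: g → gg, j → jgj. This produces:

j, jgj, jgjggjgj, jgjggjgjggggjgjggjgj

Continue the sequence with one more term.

Rewriting the 20 symbols of jgjggjgjggggjgjggjgj one by one yields jgj gg jgj gg gg jgj gg jgj gg gg gg gg jgj gg jgj gg gg jgj gg jgj; concatenated:

jgjggjgjggggjgjggjgjggggggggjgjggjgjggggjgjggjgj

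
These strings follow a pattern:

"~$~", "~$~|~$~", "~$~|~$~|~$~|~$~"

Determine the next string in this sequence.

Every step duplicates the string with '|' between the halves.
Doubling ~$~|~$~|~$~|~$~ with '|' between the halves:

~$~|~$~|~$~|~$~|~$~|~$~|~$~|~$~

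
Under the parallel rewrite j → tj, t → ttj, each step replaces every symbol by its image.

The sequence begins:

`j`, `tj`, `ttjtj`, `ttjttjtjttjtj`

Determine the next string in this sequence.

φ(ttjttjtjttjtj) expands symbol-by-symbol to ttj ttj tj ttj ttj tj ttj tj ttj ttj tj ttj tj; joining the 13 pieces gives the next term.

ttjttjtjttjttjtjttjtjttjttjtjttjtj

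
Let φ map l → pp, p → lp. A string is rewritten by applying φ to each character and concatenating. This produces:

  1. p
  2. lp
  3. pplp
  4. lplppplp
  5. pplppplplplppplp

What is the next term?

Replace each of the 16 characters of pplppplplplppplp in place — lp lp pp lp lp lp pp lp pp lp pp lp lp lp pp lp — and concatenate.

lplppplplplppplppplppplplplppplp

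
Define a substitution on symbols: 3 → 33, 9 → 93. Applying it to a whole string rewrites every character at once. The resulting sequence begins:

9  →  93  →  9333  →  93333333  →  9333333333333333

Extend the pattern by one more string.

Rewriting the 16 symbols of 9333333333333333 one by one yields 93 33 33 33 33 33 33 33 33 33 33 33 33 33 33 33; concatenated:

93333333333333333333333333333333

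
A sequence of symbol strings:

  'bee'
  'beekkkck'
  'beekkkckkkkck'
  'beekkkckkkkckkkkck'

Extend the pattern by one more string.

Each term is the previous one with kkkck appended.
Applying this once more to beekkkckkkkckkkkck:

beekkkckkkkckkkkckkkkck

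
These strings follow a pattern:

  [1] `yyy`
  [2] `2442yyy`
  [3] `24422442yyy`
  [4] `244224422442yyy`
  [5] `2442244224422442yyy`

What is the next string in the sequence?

Each term is the previous one with 2442 prepended.
Applying this once more to 2442244224422442yyy:

24422442244224422442yyy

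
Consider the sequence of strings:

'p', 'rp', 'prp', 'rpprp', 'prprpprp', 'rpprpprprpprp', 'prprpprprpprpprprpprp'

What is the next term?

rpprpprprpprpprprpprprpprpprprpprp

Each term (from the third on) is the two preceding terms concatenated in order: term 3 = p·rp = prp.
So term 8 is rpprpprprpprp·prprpprprpprpprprpprp.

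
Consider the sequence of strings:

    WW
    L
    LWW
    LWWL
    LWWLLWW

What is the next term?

From term 3 onward, concatenate the last term with the second-to-last: L·WW = LWW, LWW·L = LWWL, …
The next term joins LWWLLWW and LWWL.

LWWLLWWLWWL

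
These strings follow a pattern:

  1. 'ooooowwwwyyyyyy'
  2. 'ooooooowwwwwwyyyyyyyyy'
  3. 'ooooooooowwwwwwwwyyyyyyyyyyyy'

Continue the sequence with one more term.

ooooooooooowwwwwwwwwwyyyyyyyyyyyyyyy

Each string has the form o^{2n+1} w^{2n} y^{3n}, where the shown terms are n = 2, 3, 4.
For the next term, n = 5, so the run lengths are 11, 10, 15.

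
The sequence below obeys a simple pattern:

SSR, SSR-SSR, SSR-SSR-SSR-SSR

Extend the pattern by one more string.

SSR-SSR-SSR-SSR-SSR-SSR-SSR-SSR

Every step duplicates the string with '-' between the halves.
One more doubling of SSR-SSR-SSR-SSR gives the answer.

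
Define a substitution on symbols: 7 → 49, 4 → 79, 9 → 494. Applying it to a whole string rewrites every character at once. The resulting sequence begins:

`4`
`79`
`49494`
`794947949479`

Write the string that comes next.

Apply φ to 794947949479 symbol by symbol: 7→49, 9→494, 4→79, 9→494, 4→79, 7→49, 9→494, 4→79, 9→494, 4→79, 7→49, 9→494; joined: 49 494 79 494 79 49 494 79 494 79 49 494.

49494794947949494794947949494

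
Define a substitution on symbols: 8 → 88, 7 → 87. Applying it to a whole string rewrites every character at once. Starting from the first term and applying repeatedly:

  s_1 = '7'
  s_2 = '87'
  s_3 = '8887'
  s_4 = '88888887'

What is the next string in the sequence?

8888888888888887

Expanding 88888887: 8→88, 8→88, 8→88, 8→88, 8→88, 8→88, 8→88, 7→87. Concatenated: 88 88 88 88 88 88 88 87.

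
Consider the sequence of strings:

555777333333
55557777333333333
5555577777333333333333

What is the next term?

555555777777333333333333333

Term n consists of n+1 5's, followed by n+1 7's, followed by 3n 3's, where the shown terms are n = 2, 3, 4.
At n = 5 the blocks have lengths 6, 6, 15.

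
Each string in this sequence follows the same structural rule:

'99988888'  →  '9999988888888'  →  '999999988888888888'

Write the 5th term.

9999999999988888888888888888

Term n consists of 2n-1 9's, followed by 3n-1 8's, where the shown terms are n = 2, 3, 4.
At n = 6 the blocks have lengths 11, 17.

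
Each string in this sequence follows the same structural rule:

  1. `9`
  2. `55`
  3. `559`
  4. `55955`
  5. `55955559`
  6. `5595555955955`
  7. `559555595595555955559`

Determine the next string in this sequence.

5595555955955559555595595555955955

Each term (from the third on) is the previous term followed by the one before it: term 3 = 55·9 = 559.
Continuing: 559555595595555955559 · 5595555955955 gives term 8.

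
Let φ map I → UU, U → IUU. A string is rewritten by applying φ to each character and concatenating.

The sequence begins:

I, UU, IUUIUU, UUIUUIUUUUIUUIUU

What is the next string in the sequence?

IUUIUUUUIUUIUUUUIUUIUUIUUIUUUUIUUIUUUUIUUIUU

Replace each of the 16 characters of UUIUUIUUUUIUUIUU in place — IUU IUU UU IUU IUU UU IUU IUU IUU IUU UU IUU IUU UU IUU IUU — and concatenate.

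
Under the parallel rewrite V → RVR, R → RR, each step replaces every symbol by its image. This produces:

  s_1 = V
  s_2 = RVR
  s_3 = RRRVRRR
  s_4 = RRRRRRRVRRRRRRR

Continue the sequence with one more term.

Applying the rule to each of the 15 symbols of RRRRRRRVRRRRRRR gives the pieces RR RR RR RR RR RR RR RVR RR RR RR RR RR RR RR, which concatenate to the answer.

RRRRRRRRRRRRRRRVRRRRRRRRRRRRRRR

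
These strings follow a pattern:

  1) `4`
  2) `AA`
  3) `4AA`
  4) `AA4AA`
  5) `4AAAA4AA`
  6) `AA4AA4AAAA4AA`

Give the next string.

Each term (from the third on) is the two preceding terms concatenated in order: term 3 = 4·AA = 4AA.
So term 7 is 4AAAA4AA·AA4AA4AAAA4AA.

4AAAA4AAAA4AA4AAAA4AA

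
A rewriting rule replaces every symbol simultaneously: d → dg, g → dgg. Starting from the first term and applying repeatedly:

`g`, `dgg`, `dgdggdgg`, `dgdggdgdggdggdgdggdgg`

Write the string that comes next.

Rewriting the 21 symbols of dgdggdgdggdggdgdggdgg one by one yields dg dgg dg dgg dgg dg dgg dg dgg dgg dg dgg dgg dg dgg dg dgg dgg dg dgg dgg; concatenated:

dgdggdgdggdggdgdggdgdggdggdgdggdggdgdggdgdggdggdgdggdgg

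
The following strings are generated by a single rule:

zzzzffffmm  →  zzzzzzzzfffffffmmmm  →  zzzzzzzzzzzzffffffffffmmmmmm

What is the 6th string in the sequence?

zzzzzzzzzzzzzzzzzzzzzzzzfffffffffffffffffffmmmmmmmmmmmm

The n-th term is 4n z's then 3n+1 f's then 2n m's (n = 1, 2, …).
Setting n = 6 gives 24, 19, 12 characters in each block.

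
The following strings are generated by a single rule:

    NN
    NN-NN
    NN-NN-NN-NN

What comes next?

Each string is two copies of the previous one joined by '-'.
So the next term is two copies of NN-NN-NN-NN with '-' between the halves.

NN-NN-NN-NN-NN-NN-NN-NN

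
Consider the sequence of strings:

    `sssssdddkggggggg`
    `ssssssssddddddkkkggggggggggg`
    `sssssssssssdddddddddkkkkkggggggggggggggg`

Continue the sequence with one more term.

ssssssssssssssddddddddddddkkkkkkkggggggggggggggggggg

Term n consists of 3n+2 s's, followed by 3n d's, followed by 2n-1 k's, followed by 4n+3 g's (n = 1, 2, …).
Setting n = 4 gives 14, 12, 7, 19 characters in each block.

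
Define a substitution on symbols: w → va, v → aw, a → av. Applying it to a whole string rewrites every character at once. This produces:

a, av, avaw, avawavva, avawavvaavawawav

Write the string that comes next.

Replace each of the 16 characters of avawavvaavawawav in place — av aw av va av aw aw av av aw av va av va av aw — and concatenate.

avawavvaavawawavavawavvaavvaavaw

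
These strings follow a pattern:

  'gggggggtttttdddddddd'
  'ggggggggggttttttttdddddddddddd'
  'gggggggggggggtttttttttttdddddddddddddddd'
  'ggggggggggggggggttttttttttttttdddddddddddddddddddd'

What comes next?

gggggggggggggggggggtttttttttttttttttdddddddddddddddddddddddd

Each string has the form g^{3n+1} t^{3n-1} d^{4n}, where the shown terms are n = 2, 3, 4, 5.
Setting n = 6 gives 19, 17, 24 characters in each block.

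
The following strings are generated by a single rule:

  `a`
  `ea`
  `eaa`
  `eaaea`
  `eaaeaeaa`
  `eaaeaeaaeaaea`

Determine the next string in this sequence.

eaaeaeaaeaaeaeaaeaeaa

This is a Fibonacci-style word recurrence s(k) = s(k−1)·s(k−2): e.g. ea·a = eaa.
The next term joins eaaeaeaaeaaea and eaaeaeaa.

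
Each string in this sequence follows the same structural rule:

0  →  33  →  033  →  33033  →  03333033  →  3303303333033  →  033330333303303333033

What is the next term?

This is a Fibonacci-style word recurrence s(k) = s(k−2)·s(k−1): e.g. 0·33 = 033.
So term 8 is 3303303333033·033330333303303333033.

3303303333033033330333303303333033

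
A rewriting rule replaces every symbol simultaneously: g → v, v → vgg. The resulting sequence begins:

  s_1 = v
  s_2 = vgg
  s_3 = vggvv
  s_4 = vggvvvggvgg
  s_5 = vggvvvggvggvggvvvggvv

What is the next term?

Replace each of the 21 characters of vggvvvggvggvggvvvggvv in place — vgg v v vgg vgg vgg v v vgg v v vgg v v vgg vgg vgg v v vgg vgg — and concatenate.

vggvvvggvggvggvvvggvvvggvvvggvggvggvvvggvgg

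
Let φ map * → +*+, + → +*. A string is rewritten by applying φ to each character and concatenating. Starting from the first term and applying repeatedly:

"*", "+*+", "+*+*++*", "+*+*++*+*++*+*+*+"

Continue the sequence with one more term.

+*+*++*+*++*+*+*++*+*++*+*+*++*+*++*+*++*

Applying the rule to each of the 17 symbols of +*+*++*+*++*+*+*+ gives the pieces +* +*+ +* +*+ +* +* +*+ +* +*+ +* +* +*+ +* +*+ +* +*+ +*, which concatenate to the answer.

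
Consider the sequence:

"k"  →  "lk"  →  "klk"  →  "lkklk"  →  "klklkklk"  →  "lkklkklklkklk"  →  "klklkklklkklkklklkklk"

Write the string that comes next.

lkklkklklkklkklklkklklkklkklklkklk

This is a Fibonacci-style word recurrence s(k) = s(k−2)·s(k−1): e.g. k·lk = klk.
Continuing: lkklkklklkklk · klklkklklkklkklklkklk gives term 8.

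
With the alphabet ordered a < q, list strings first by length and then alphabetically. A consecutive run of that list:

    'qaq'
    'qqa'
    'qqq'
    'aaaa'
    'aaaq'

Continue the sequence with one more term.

Treat aaaq as a base-2 numeral over the given alphabet and add one, carrying through any trailing q's.

aaqa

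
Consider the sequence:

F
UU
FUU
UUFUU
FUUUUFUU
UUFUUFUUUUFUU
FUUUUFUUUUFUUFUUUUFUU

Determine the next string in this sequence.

UUFUUFUUUUFUUFUUUUFUUUUFUUFUUUUFUU

Each term (from the third on) is the two preceding terms concatenated in order: term 3 = F·UU = FUU.
The next term joins UUFUUFUUUUFUU and FUUUUFUUUUFUUFUUUUFUU.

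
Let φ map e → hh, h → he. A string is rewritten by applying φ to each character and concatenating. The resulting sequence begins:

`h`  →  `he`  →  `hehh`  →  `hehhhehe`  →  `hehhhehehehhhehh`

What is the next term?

hehhhehehehhhehhhehhhehehehhhehe

Applying the rule to each of the 16 symbols of hehhhehehehhhehh gives the pieces he hh he he he hh he hh he hh he he he hh he he, which concatenate to the answer.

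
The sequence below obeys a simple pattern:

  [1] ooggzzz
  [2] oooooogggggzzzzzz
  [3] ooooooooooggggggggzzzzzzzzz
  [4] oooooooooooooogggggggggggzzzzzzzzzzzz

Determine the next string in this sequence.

Reading off run lengths: o runs 2, 6, 10, 14; g runs 2, 5, 8, 11; z runs 3, 6, 9, 12 — each is linear in n (n = 1, 2, …).
At n = 5 the blocks have lengths 18, 14, 15.

ooooooooooooooooooggggggggggggggzzzzzzzzzzzzzzz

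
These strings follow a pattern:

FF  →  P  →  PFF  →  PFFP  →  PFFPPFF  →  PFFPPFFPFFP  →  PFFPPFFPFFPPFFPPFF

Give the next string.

Each term (from the third on) is the previous term followed by the one before it: term 3 = P·FF = PFF.
So term 8 is PFFPPFFPFFPPFFPPFF·PFFPPFFPFFP.

PFFPPFFPFFPPFFPPFFPFFPPFFPFFP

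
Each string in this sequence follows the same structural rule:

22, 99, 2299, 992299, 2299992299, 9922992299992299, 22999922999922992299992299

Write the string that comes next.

Each term (from the third on) is the two preceding terms concatenated in order: term 3 = 22·99 = 2299.
The next term joins 9922992299992299 and 22999922999922992299992299.

992299229999229922999922999922992299992299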